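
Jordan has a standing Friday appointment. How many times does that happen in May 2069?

5

1 May 2069 is a Wednesday.
The range spans 31 days (inclusive of both endpoints).
31 = 7 × 4 + 3, so there are 4 full weeks plus 3 extra days.
Each full week contributes one Friday: 4 so far.
The 3 extra days are Wednesday, Thursday, Friday — 1 of them qualifies.
Total: 4 + 1 = 5.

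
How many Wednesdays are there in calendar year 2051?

January 1, 2051 is a Sunday.
The range spans 365 days (inclusive of both endpoints).
365 = 7 × 52 + 1, so there are 52 full weeks plus 1 extra day.
Each full week contributes one Wednesday: 52 so far.
The 1 extra day is Sun — none qualify.
Total: 52 + 0 = 52.

52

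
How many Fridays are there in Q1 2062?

1 January 2062 is a Sunday.
From 1 January 2062 to 31 March 2062 is 90 days inclusive.
90 = 7 × 12 + 6, so there are 12 full weeks plus 6 extra days.
Each full week contributes one Friday: 12 so far.
The 6 extra days are Sunday, Monday, Tuesday, Wednesday, Thursday, Friday — 1 of them qualifies.
Total: 12 + 1 = 13.

13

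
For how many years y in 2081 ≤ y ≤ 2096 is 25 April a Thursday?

Day of week of April 25 in each year:
2081: Fri, 2082: Sat, 2083: Sun, 2084: Tue, 2085: Wed, 2086: Thu ✓, 2087: Fri, 2088: Sun, 2089: Mon, 2090: Tue, 2091: Wed, 2092: Fri, 2093: Sat, 2094: Sun, 2095: Mon, 2096: Wed
Thursdays: 2086.

1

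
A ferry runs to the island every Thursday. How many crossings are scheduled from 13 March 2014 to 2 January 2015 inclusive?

43

13 March 2014 is a Thursday.
From 13 March 2014 to 2 January 2015 is 296 days inclusive.
296 = 7 × 42 + 2, so there are 42 full weeks plus 2 extra days.
Each full week contributes one Thursday: 42 so far.
The 2 extra days are Thu, Fri — 1 of them qualifies.
Total: 42 + 1 = 43.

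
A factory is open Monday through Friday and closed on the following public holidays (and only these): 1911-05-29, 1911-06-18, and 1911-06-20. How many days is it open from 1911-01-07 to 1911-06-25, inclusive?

118 working days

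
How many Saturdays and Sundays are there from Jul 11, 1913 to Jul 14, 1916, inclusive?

314

Jul 11, 1913 is a Friday.
From Jul 11, 1913 to Jul 14, 1916 is 1100 days inclusive.
1100 = 7 × 157 + 1, so there are 157 full weeks plus 1 extra day.
Each full week contributes 2 weekend days (Sat, Sun): 157 × 2 = 314.
The 1 extra day is Fri — none qualify.
Total: 314 + 0 = 314.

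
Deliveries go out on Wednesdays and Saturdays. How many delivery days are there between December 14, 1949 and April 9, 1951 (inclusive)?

138

December 14, 1949 is a Wednesday.
The range spans 482 days (inclusive of both endpoints).
482 = 7 × 68 + 6, so there are 68 full weeks plus 6 extra days.
Each full week contributes 2 days from the set (Wed, Sat): 68 × 2 = 136.
The 6 extra days are Wed, Thu, Fri, Sat, Sun, Mon — 2 of them qualify.
Total: 136 + 2 = 138.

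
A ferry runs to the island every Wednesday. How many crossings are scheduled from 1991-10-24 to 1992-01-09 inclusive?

11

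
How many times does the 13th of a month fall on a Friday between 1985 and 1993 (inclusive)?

16

Friday-the-13ths by year:
1985: Sep, Dec
1986: Jun
1987: Feb, Mar, Nov
1988: May
1989: Jan, Oct
1990: Apr, Jul
1991: Sep, Dec
1992: Mar, Nov
1993: Aug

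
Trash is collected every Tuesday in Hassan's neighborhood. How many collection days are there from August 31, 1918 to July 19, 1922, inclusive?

203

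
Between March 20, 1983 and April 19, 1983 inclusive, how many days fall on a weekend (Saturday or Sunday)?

9

March 20, 1983 is a Sunday.
The range spans 31 days (inclusive of both endpoints).
31 = 7 × 4 + 3, so there are 4 full weeks plus 3 extra days.
Each full week contributes 2 weekend days (Sat, Sun): 4 × 2 = 8.
The 3 extra days are Sunday, Monday, Tuesday — 1 of them qualifies.
Total: 8 + 1 = 9.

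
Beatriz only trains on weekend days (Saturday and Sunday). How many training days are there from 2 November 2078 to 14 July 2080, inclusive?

2 November 2078 is a Wednesday.
The range spans 621 days (inclusive of both endpoints).
621 = 7 × 88 + 5, so there are 88 full weeks plus 5 extra days.
Each full week contributes 2 weekend days (Sat, Sun): 88 × 2 = 176.
The 5 extra days are Wed, Thu, Fri, Sat, Sun — 2 of them qualify.
Total: 176 + 2 = 178.

178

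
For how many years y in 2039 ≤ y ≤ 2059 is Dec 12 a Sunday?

2

Day of week of December 12 in each year:
2039: Mon, 2040: Wed, 2041: Thu, 2042: Fri, 2043: Sat, 2044: Mon, 2045: Tue, 2046: Wed, 2047: Thu, 2048: Sat, 2049: Sun ✓, 2050: Mon, 2051: Tue, 2052: Thu, 2053: Fri, 2054: Sat, 2055: Sun ✓, 2056: Tue, 2057: Wed, 2058: Thu, 2059: Fri
Sundays: 2049, 2055.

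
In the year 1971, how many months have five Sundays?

A month has five Sundays exactly when Sunday falls within its first (length − 28) days.
Jan: 31 days, starts Fri → 5 of Fri, Sat, Sun ✓
Feb: 28 days, starts Mon → 5 of (none)
Mar: 31 days, starts Mon → 5 of Mon, Tue, Wed
Apr: 30 days, starts Thu → 5 of Thu, Fri
May: 31 days, starts Sat → 5 of Sat, Sun, Mon ✓
Jun: 30 days, starts Tue → 5 of Tue, Wed
Jul: 31 days, starts Thu → 5 of Thu, Fri, Sat
Aug: 31 days, starts Sun → 5 of Sun, Mon, Tue ✓
Sep: 30 days, starts Wed → 5 of Wed, Thu
Oct: 31 days, starts Fri → 5 of Fri, Sat, Sun ✓
Nov: 30 days, starts Mon → 5 of Mon, Tue
Dec: 31 days, starts Wed → 5 of Wed, Thu, Fri
Months with five Sundays: Jan, May, Aug, Oct.

4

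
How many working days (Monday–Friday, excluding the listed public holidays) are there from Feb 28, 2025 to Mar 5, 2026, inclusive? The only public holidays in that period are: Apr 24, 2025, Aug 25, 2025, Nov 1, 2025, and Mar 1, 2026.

263

Feb 28, 2025 is a Friday.
The range spans 371 days (inclusive of both endpoints).
371 = 7 × 53, so the span is exactly 53 full weeks.
Each full week contributes 5 weekdays (Mon–Fri): 53 × 5 = 265.
Total: 265.
Holidays: Apr 24, 2025 (Thu); Aug 25, 2025 (Mon); Nov 1, 2025 (Sat); Mar 1, 2026 (Sun).
2 of the 4 holidays fall on weekdays; the rest are weekends and were already excluded.
Business days: 265 − 2 = 263.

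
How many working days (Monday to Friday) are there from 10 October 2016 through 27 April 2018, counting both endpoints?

405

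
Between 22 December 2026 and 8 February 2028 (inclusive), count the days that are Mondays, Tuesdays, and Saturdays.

178

22 December 2026 is a Tuesday.
The range spans 414 days (inclusive of both endpoints).
414 = 7 × 59 + 1, so there are 59 full weeks plus 1 extra day.
Each full week contributes 3 days from the set (Mon, Tue, Sat): 59 × 3 = 177.
The 1 extra day is Tue — 1 of them qualifies.
Total: 177 + 1 = 178.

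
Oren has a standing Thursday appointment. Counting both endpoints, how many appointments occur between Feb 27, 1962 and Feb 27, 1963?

Feb 27, 1962 is a Tuesday.
That's 366 days from start to end, counting both.
366 = 7 × 52 + 2, so there are 52 full weeks plus 2 extra days.
Each full week contributes one Thursday: 52 so far.
The 2 extra days are Tue, Wed — none qualify.
Total: 52 + 0 = 52.

52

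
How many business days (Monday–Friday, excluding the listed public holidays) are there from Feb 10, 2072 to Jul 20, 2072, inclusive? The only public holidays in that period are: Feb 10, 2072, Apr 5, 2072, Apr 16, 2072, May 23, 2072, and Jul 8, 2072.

Feb 10, 2072 is a Wednesday.
From Feb 10, 2072 to Jul 20, 2072 is 162 days inclusive.
162 = 7 × 23 + 1, so there are 23 full weeks plus 1 extra day.
Each full week contributes 5 weekdays (Mon–Fri): 23 × 5 = 115.
The 1 extra day is Wednesday — 1 of them qualifies.
Total: 115 + 1 = 116.
Holidays: Feb 10, 2072 (Wed); Apr 5, 2072 (Tue); Apr 16, 2072 (Sat); May 23, 2072 (Mon); Jul 8, 2072 (Fri).
4 of the 5 holidays fall on weekdays; the rest are weekends and were already excluded.
Business days: 116 − 4 = 112.

112 business days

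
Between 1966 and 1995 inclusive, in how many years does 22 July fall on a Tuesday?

4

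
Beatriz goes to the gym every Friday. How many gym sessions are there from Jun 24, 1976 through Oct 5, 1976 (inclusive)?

Jun 24, 1976 is a Thursday.
From Jun 24, 1976 to Oct 5, 1976 is 104 days inclusive.
104 = 7 × 14 + 6, so there are 14 full weeks plus 6 extra days.
Each full week contributes one Friday: 14 so far.
The 6 extra days are Thursday, Friday, Saturday, Sunday, Monday, Tuesday — 1 of them qualifies.
Total: 14 + 1 = 15.

15 Fridays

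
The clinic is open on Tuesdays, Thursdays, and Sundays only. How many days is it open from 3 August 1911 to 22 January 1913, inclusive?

231

3 August 1911 is a Thursday.
From 3 August 1911 to 22 January 1913 is 539 days inclusive.
539 = 7 × 77, so the span is exactly 77 full weeks.
Each full week contributes 3 days from the set (Tue, Thu, Sun): 77 × 3 = 231.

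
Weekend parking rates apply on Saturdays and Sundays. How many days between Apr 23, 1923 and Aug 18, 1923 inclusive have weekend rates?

Apr 23, 1923 is a Monday.
That's 118 days from start to end, counting both.
118 = 7 × 16 + 6, so there are 16 full weeks plus 6 extra days.
Each full week contributes 2 weekend days (Sat, Sun): 16 × 2 = 32.
The 6 extra days are Monday, Tuesday, Wednesday, Thursday, Friday, Saturday — 1 of them qualifies.
Total: 32 + 1 = 33.

33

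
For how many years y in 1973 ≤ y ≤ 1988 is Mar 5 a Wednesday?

3

Day of week of March 5 in each year:
1973: Mon, 1974: Tue, 1975: Wed ✓, 1976: Fri, 1977: Sat, 1978: Sun, 1979: Mon, 1980: Wed ✓, 1981: Thu, 1982: Fri, 1983: Sat, 1984: Mon, 1985: Tue, 1986: Wed ✓, 1987: Thu, 1988: Sat
Wednesdays: 1975, 1980, 1986.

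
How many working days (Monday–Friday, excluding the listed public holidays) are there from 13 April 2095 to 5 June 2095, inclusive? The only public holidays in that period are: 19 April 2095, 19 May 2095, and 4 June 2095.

36

13 April 2095 is a Wednesday.
The range spans 54 days (inclusive of both endpoints).
54 = 7 × 7 + 5, so there are 7 full weeks plus 5 extra days.
Each full week contributes 5 weekdays (Mon–Fri): 7 × 5 = 35.
The 5 extra days are Wednesday, Thursday, Friday, Saturday, Sunday — 3 of them qualify.
Total: 35 + 3 = 38.
Holidays: 19 April 2095 (Tue); 19 May 2095 (Thu); 4 June 2095 (Sat).
2 of the 3 holidays fall on weekdays; the rest are weekends and were already excluded.
Business days: 38 − 2 = 36.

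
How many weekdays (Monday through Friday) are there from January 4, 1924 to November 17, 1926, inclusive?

749

January 4, 1924 is a Friday.
From January 4, 1924 to November 17, 1926 is 1049 days inclusive.
1049 = 7 × 149 + 6, so there are 149 full weeks plus 6 extra days.
Each full week contributes 5 weekdays (Mon–Fri): 149 × 5 = 745.
The 6 extra days are Fri, Sat, Sun, Mon, Tue, Wed — 4 of them qualify.
Total: 745 + 4 = 749.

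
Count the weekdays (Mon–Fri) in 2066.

261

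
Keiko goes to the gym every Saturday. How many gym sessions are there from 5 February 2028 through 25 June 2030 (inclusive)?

5 February 2028 is a Saturday.
That's 872 days from start to end, counting both.
872 = 7 × 124 + 4, so there are 124 full weeks plus 4 extra days.
Each full week contributes one Saturday: 124 so far.
The 4 extra days are Sat, Sun, Mon, Tue — 1 of them qualifies.
Total: 124 + 1 = 125.

125 Saturdays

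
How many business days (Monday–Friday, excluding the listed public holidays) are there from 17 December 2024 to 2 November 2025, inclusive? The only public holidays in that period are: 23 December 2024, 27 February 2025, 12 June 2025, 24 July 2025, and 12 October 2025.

225

17 December 2024 is a Tuesday.
From 17 December 2024 to 2 November 2025 is 321 days inclusive.
321 = 7 × 45 + 6, so there are 45 full weeks plus 6 extra days.
Each full week contributes 5 weekdays (Mon–Fri): 45 × 5 = 225.
The 6 extra days are Tuesday, Wednesday, Thursday, Friday, Saturday, Sunday — 4 of them qualify.
Total: 225 + 4 = 229.
Holidays: 23 December 2024 (Mon); 27 February 2025 (Thu); 12 June 2025 (Thu); 24 July 2025 (Thu); 12 October 2025 (Sun).
4 of the 5 holidays fall on weekdays; the rest are weekends and were already excluded.
Business days: 229 − 4 = 225.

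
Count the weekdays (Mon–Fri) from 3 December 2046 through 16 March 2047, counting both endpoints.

3 December 2046 is a Monday.
From 3 December 2046 to 16 March 2047 is 104 days inclusive.
104 = 7 × 14 + 6, so there are 14 full weeks plus 6 extra days.
Each full week contributes 5 weekdays (Mon–Fri): 14 × 5 = 70.
The 6 extra days are Mon, Tue, Wed, Thu, Fri, Sat — 5 of them qualify.
Total: 70 + 5 = 75.

75 weekdays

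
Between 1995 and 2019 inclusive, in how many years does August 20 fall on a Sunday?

Day of week of August 20 in each year:
1995: Sun ✓, 1996: Tue, 1997: Wed, 1998: Thu, 1999: Fri, 2000: Sun ✓, 2001: Mon, 2002: Tue, 2003: Wed, 2004: Fri, 2005: Sat, 2006: Sun ✓, 2007: Mon, 2008: Wed, 2009: Thu, 2010: Fri, 2011: Sat, 2012: Mon, 2013: Tue, 2014: Wed, 2015: Thu, 2016: Sat, 2017: Sun ✓, 2018: Mon, 2019: Tue
Sundays: 1995, 2000, 2006, 2017.

4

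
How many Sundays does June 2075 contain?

5

June 1, 2075 is a Saturday.
That's 30 days from start to end, counting both.
30 = 7 × 4 + 2, so there are 4 full weeks plus 2 extra days.
Each full week contributes one Sunday: 4 so far.
The 2 extra days are Saturday, Sunday — 1 of them qualifies.
Total: 4 + 1 = 5.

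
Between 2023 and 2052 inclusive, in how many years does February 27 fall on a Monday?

5

Day of week of February 27 in each year:
2023: Mon ✓, 2024: Tue, 2025: Thu, 2026: Fri, 2027: Sat, 2028: Sun, 2029: Tue, 2030: Wed, 2031: Thu, 2032: Fri, 2033: Sun, 2034: Mon ✓, 2035: Tue, 2036: Wed, 2037: Fri, 2038: Sat, 2039: Sun, 2040: Mon ✓, 2041: Wed, 2042: Thu, 2043: Fri, 2044: Sat, 2045: Mon ✓, 2046: Tue, 2047: Wed, 2048: Thu, 2049: Sat, 2050: Sun, 2051: Mon ✓, 2052: Tue
Mondays: 2023, 2034, 2040, 2045, 2051.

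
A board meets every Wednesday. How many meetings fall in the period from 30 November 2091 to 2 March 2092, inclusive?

30 November 2091 is a Friday.
From 30 November 2091 to 2 March 2092 is 94 days inclusive.
94 = 7 × 13 + 3, so there are 13 full weeks plus 3 extra days.
Each full week contributes one Wednesday: 13 so far.
The 3 extra days are Fri, Sat, Sun — none qualify.
Total: 13 + 0 = 13.

13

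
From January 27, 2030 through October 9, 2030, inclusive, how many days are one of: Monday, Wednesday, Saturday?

110

January 27, 2030 is a Sunday.
That's 256 days from start to end, counting both.
256 = 7 × 36 + 4, so there are 36 full weeks plus 4 extra days.
Each full week contributes 3 days from the set (Mon, Wed, Sat): 36 × 3 = 108.
The 4 extra days are Sunday, Monday, Tuesday, Wednesday — 2 of them qualify.
Total: 108 + 2 = 110.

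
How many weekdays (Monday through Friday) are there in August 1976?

22

August 1, 1976 is a Sunday.
The range spans 31 days (inclusive of both endpoints).
31 = 7 × 4 + 3, so there are 4 full weeks plus 3 extra days.
Each full week contributes 5 weekdays (Mon–Fri): 4 × 5 = 20.
The 3 extra days are Sun, Mon, Tue — 2 of them qualify.
Total: 20 + 2 = 22.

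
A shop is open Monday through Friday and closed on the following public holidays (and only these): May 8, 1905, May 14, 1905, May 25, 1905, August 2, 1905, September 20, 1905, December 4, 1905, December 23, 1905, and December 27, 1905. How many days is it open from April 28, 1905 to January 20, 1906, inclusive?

April 28, 1905 is a Friday.
From April 28, 1905 to January 20, 1906 is 268 days inclusive.
268 = 7 × 38 + 2, so there are 38 full weeks plus 2 extra days.
Each full week contributes 5 weekdays (Mon–Fri): 38 × 5 = 190.
The 2 extra days are Friday, Saturday — 1 of them qualifies.
Total: 190 + 1 = 191.
Holidays: May 8, 1905 (Mon); May 14, 1905 (Sun); May 25, 1905 (Thu); August 2, 1905 (Wed); September 20, 1905 (Wed); December 4, 1905 (Mon); December 23, 1905 (Sat); December 27, 1905 (Wed).
6 of the 8 holidays fall on weekdays; the rest are weekends and were already excluded.
Business days: 191 − 6 = 185.

185 working days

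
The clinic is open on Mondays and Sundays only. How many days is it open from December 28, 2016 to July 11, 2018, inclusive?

160

December 28, 2016 is a Wednesday.
From December 28, 2016 to July 11, 2018 is 561 days inclusive.
561 = 7 × 80 + 1, so there are 80 full weeks plus 1 extra day.
Each full week contributes 2 days from the set (Mon, Sun): 80 × 2 = 160.
The 1 extra day is Wed — none qualify.
Total: 160 + 0 = 160.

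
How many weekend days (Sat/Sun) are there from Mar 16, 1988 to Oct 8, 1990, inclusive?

Mar 16, 1988 is a Wednesday.
From Mar 16, 1988 to Oct 8, 1990 is 937 days inclusive.
937 = 7 × 133 + 6, so there are 133 full weeks plus 6 extra days.
Each full week contributes 2 weekend days (Sat, Sun): 133 × 2 = 266.
The 6 extra days are Wed, Thu, Fri, Sat, Sun, Mon — 2 of them qualify.
Total: 266 + 2 = 268.

268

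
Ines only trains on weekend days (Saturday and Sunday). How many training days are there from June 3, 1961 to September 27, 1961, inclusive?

34

June 3, 1961 is a Saturday.
The range spans 117 days (inclusive of both endpoints).
117 = 7 × 16 + 5, so there are 16 full weeks plus 5 extra days.
Each full week contributes 2 weekend days (Sat, Sun): 16 × 2 = 32.
The 5 extra days are Sat, Sun, Mon, Tue, Wed — 2 of them qualify.
Total: 32 + 2 = 34.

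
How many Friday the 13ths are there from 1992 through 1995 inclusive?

6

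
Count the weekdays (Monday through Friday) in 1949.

260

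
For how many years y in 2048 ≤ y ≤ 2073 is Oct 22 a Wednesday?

Day of week of October 22 in each year:
2048: Thu, 2049: Fri, 2050: Sat, 2051: Sun, 2052: Tue, 2053: Wed ✓, 2054: Thu, 2055: Fri, 2056: Sun, 2057: Mon, 2058: Tue, 2059: Wed ✓, 2060: Fri, 2061: Sat, 2062: Sun, 2063: Mon, 2064: Wed ✓, 2065: Thu, 2066: Fri, 2067: Sat, 2068: Mon, 2069: Tue, 2070: Wed ✓, 2071: Thu, 2072: Sat, 2073: Sun
Wednesdays: 2053, 2059, 2064, 2070.

4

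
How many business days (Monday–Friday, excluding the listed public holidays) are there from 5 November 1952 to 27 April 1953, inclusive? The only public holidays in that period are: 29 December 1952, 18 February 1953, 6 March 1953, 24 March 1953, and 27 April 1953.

5 November 1952 is a Wednesday.
The range spans 174 days (inclusive of both endpoints).
174 = 7 × 24 + 6, so there are 24 full weeks plus 6 extra days.
Each full week contributes 5 weekdays (Mon–Fri): 24 × 5 = 120.
The 6 extra days are Wed, Thu, Fri, Sat, Sun, Mon — 4 of them qualify.
Total: 120 + 4 = 124.
Holidays: 29 December 1952 (Mon); 18 February 1953 (Wed); 6 March 1953 (Fri); 24 March 1953 (Tue); 27 April 1953 (Mon).
All 5 holidays fall on weekdays, so subtract 5.
Business days: 124 − 5 = 119.

119 business days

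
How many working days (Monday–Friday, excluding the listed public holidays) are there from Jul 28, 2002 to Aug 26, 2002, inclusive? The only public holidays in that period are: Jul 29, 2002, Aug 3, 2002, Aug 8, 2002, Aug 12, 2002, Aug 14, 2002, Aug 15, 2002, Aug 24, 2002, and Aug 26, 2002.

Jul 28, 2002 is a Sunday.
The range spans 30 days (inclusive of both endpoints).
30 = 7 × 4 + 2, so there are 4 full weeks plus 2 extra days.
Each full week contributes 5 weekdays (Mon–Fri): 4 × 5 = 20.
The 2 extra days are Sunday, Monday — 1 of them qualifies.
Total: 20 + 1 = 21.
Holidays: Jul 29, 2002 (Mon); Aug 3, 2002 (Sat); Aug 8, 2002 (Thu); Aug 12, 2002 (Mon); Aug 14, 2002 (Wed); Aug 15, 2002 (Thu); Aug 24, 2002 (Sat); Aug 26, 2002 (Mon).
6 of the 8 holidays fall on weekdays; the rest are weekends and were already excluded.
Business days: 21 − 6 = 15.

15 working days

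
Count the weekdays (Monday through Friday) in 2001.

2001-01-01 is a Monday.
The range spans 365 days (inclusive of both endpoints).
365 = 7 × 52 + 1, so there are 52 full weeks plus 1 extra day.
Each full week contributes 5 weekdays (Mon–Fri): 52 × 5 = 260.
The 1 extra day is Mon — 1 of them qualifies.
Total: 260 + 1 = 261.

261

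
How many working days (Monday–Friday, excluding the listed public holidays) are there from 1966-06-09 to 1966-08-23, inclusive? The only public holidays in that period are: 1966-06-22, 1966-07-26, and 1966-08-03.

1966-06-09 is a Thursday.
The range spans 76 days (inclusive of both endpoints).
76 = 7 × 10 + 6, so there are 10 full weeks plus 6 extra days.
Each full week contributes 5 weekdays (Mon–Fri): 10 × 5 = 50.
The 6 extra days are Thursday, Friday, Saturday, Sunday, Monday, Tuesday — 4 of them qualify.
Total: 50 + 4 = 54.
Holidays: 1966-06-22 (Wed); 1966-07-26 (Tue); 1966-08-03 (Wed).
All 3 holidays fall on weekdays, so subtract 3.
Business days: 54 − 3 = 51.

51 working days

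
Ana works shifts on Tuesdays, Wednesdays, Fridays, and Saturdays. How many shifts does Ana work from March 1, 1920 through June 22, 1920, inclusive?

March 1, 1920 is a Monday.
The range spans 114 days (inclusive of both endpoints).
114 = 7 × 16 + 2, so there are 16 full weeks plus 2 extra days.
Each full week contributes 4 days from the set (Tue, Wed, Fri, Sat): 16 × 4 = 64.
The 2 extra days are Mon, Tue — 1 of them qualifies.
Total: 64 + 1 = 65.

65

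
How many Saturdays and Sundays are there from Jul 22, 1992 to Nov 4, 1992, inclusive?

30

Jul 22, 1992 is a Wednesday.
The range spans 106 days (inclusive of both endpoints).
106 = 7 × 15 + 1, so there are 15 full weeks plus 1 extra day.
Each full week contributes 2 weekend days (Sat, Sun): 15 × 2 = 30.
The 1 extra day is Wed — none qualify.
Total: 30 + 0 = 30.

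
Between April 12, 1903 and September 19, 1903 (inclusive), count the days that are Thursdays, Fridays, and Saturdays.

April 12, 1903 is a Sunday.
That's 161 days from start to end, counting both.
161 = 7 × 23, so the span is exactly 23 full weeks.
Each full week contributes 3 days from the set (Thu, Fri, Sat): 23 × 3 = 69.
Total: 69.

69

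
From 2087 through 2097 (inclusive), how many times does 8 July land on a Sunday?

2

Day of week of July 8 in each year:
2087: Tue, 2088: Thu, 2089: Fri, 2090: Sat, 2091: Sun ✓, 2092: Tue, 2093: Wed, 2094: Thu, 2095: Fri, 2096: Sun ✓, 2097: Mon
Sundays: 2091, 2096.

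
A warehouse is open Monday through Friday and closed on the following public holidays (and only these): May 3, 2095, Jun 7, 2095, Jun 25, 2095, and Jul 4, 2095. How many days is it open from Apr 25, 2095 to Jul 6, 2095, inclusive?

Apr 25, 2095 is a Monday.
From Apr 25, 2095 to Jul 6, 2095 is 73 days inclusive.
73 = 7 × 10 + 3, so there are 10 full weeks plus 3 extra days.
Each full week contributes 5 weekdays (Mon–Fri): 10 × 5 = 50.
The 3 extra days are Mon, Tue, Wed — 3 of them qualify.
Total: 50 + 3 = 53.
Holidays: May 3, 2095 (Tue); Jun 7, 2095 (Tue); Jun 25, 2095 (Sat); Jul 4, 2095 (Mon).
3 of the 4 holidays fall on weekdays; the rest are weekends and were already excluded.
Business days: 53 − 3 = 50.

50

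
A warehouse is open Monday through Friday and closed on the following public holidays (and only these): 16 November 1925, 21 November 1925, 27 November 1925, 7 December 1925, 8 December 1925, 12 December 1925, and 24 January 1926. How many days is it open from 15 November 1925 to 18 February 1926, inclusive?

15 November 1925 is a Sunday.
The range spans 96 days (inclusive of both endpoints).
96 = 7 × 13 + 5, so there are 13 full weeks plus 5 extra days.
Each full week contributes 5 weekdays (Mon–Fri): 13 × 5 = 65.
The 5 extra days are Sun, Mon, Tue, Wed, Thu — 4 of them qualify.
Total: 65 + 4 = 69.
Holidays: 16 November 1925 (Mon); 21 November 1925 (Sat); 27 November 1925 (Fri); 7 December 1925 (Mon); 8 December 1925 (Tue); 12 December 1925 (Sat); 24 January 1926 (Sun).
4 of the 7 holidays fall on weekdays; the rest are weekends and were already excluded.
Business days: 69 − 4 = 65.

65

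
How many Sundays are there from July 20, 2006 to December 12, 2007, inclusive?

July 20, 2006 is a Thursday.
From July 20, 2006 to December 12, 2007 is 511 days inclusive.
511 = 7 × 73, so the span is exactly 73 full weeks.
Each full week contributes one Sunday: 73 so far.
Total: 73.

73 Sundays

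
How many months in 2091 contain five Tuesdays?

4

A month has five Tuesdays exactly when Tuesday falls within its first (length − 28) days.
Jan: 31 days, starts Mon → 5 of Mon, Tue, Wed ✓
Feb: 28 days, starts Thu → 5 of (none)
Mar: 31 days, starts Thu → 5 of Thu, Fri, Sat
Apr: 30 days, starts Sun → 5 of Sun, Mon
May: 31 days, starts Tue → 5 of Tue, Wed, Thu ✓
Jun: 30 days, starts Fri → 5 of Fri, Sat
Jul: 31 days, starts Sun → 5 of Sun, Mon, Tue ✓
Aug: 31 days, starts Wed → 5 of Wed, Thu, Fri
Sep: 30 days, starts Sat → 5 of Sat, Sun
Oct: 31 days, starts Mon → 5 of Mon, Tue, Wed ✓
Nov: 30 days, starts Thu → 5 of Thu, Fri
Dec: 31 days, starts Sat → 5 of Sat, Sun, Mon
Months with five Tuesdays: Jan, May, Jul, Oct.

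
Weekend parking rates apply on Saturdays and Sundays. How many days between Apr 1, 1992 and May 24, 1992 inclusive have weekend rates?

Apr 1, 1992 is a Wednesday.
The range spans 54 days (inclusive of both endpoints).
54 = 7 × 7 + 5, so there are 7 full weeks plus 5 extra days.
Each full week contributes 2 weekend days (Sat, Sun): 7 × 2 = 14.
The 5 extra days are Wednesday, Thursday, Friday, Saturday, Sunday — 2 of them qualify.
Total: 14 + 2 = 16.

16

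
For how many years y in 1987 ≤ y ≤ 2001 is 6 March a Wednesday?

2

Day of week of March 6 in each year:
1987: Fri, 1988: Sun, 1989: Mon, 1990: Tue, 1991: Wed ✓, 1992: Fri, 1993: Sat, 1994: Sun, 1995: Mon, 1996: Wed ✓, 1997: Thu, 1998: Fri, 1999: Sat, 2000: Mon, 2001: Tue
Wednesdays: 1991, 1996.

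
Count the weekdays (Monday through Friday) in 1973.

1973-01-01 is a Monday.
From 1973-01-01 to 1973-12-31 is 365 days inclusive.
365 = 7 × 52 + 1, so there are 52 full weeks plus 1 extra day.
Each full week contributes 5 weekdays (Mon–Fri): 52 × 5 = 260.
The 1 extra day is Monday — 1 of them qualifies.
Total: 260 + 1 = 261.

261 weekdays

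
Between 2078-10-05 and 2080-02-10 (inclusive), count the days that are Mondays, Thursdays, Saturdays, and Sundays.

282

2078-10-05 is a Wednesday.
From 2078-10-05 to 2080-02-10 is 494 days inclusive.
494 = 7 × 70 + 4, so there are 70 full weeks plus 4 extra days.
Each full week contributes 4 days from the set (Mon, Thu, Sat, Sun): 70 × 4 = 280.
The 4 extra days are Wed, Thu, Fri, Sat — 2 of them qualify.
Total: 280 + 2 = 282.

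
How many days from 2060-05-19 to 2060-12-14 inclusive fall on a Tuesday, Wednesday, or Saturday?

2060-05-19 is a Wednesday.
From 2060-05-19 to 2060-12-14 is 210 days inclusive.
210 = 7 × 30, so the span is exactly 30 full weeks.
Each full week contributes 3 days from the set (Tue, Wed, Sat): 30 × 3 = 90.
Total: 90.

90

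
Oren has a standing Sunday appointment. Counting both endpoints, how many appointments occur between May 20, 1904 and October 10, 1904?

May 20, 1904 is a Friday.
The range spans 144 days (inclusive of both endpoints).
144 = 7 × 20 + 4, so there are 20 full weeks plus 4 extra days.
Each full week contributes one Sunday: 20 so far.
The 4 extra days are Friday, Saturday, Sunday, Monday — 1 of them qualifies.
Total: 20 + 1 = 21.

21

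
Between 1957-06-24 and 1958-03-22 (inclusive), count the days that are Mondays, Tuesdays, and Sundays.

116

1957-06-24 is a Monday.
From 1957-06-24 to 1958-03-22 is 272 days inclusive.
272 = 7 × 38 + 6, so there are 38 full weeks plus 6 extra days.
Each full week contributes 3 days from the set (Mon, Tue, Sun): 38 × 3 = 114.
The 6 extra days are Mon, Tue, Wed, Thu, Fri, Sat — 2 of them qualify.
Total: 114 + 2 = 116.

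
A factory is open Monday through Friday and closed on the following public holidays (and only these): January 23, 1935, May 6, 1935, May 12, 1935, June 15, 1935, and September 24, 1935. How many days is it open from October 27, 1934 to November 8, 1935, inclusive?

October 27, 1934 is a Saturday.
That's 378 days from start to end, counting both.
378 = 7 × 54, so the span is exactly 54 full weeks.
Each full week contributes 5 weekdays (Mon–Fri): 54 × 5 = 270.
Total: 270.
Holidays: January 23, 1935 (Wed); May 6, 1935 (Mon); May 12, 1935 (Sun); June 15, 1935 (Sat); September 24, 1935 (Tue).
3 of the 5 holidays fall on weekdays; the rest are weekends and were already excluded.
Business days: 270 − 3 = 267.

267 business days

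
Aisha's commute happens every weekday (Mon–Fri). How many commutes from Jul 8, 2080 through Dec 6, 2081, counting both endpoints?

Jul 8, 2080 is a Monday.
From Jul 8, 2080 to Dec 6, 2081 is 517 days inclusive.
517 = 7 × 73 + 6, so there are 73 full weeks plus 6 extra days.
Each full week contributes 5 weekdays (Mon–Fri): 73 × 5 = 365.
The 6 extra days are Mon, Tue, Wed, Thu, Fri, Sat — 5 of them qualify.
Total: 365 + 5 = 370.

370 weekdays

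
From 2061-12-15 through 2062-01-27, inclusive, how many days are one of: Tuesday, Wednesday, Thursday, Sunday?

25

2061-12-15 is a Thursday.
That's 44 days from start to end, counting both.
44 = 7 × 6 + 2, so there are 6 full weeks plus 2 extra days.
Each full week contributes 4 days from the set (Tue, Wed, Thu, Sun): 6 × 4 = 24.
The 2 extra days are Thursday, Friday — 1 of them qualifies.
Total: 24 + 1 = 25.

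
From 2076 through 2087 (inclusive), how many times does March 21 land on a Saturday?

Day of week of March 21 in each year:
2076: Sat ✓, 2077: Sun, 2078: Mon, 2079: Tue, 2080: Thu, 2081: Fri, 2082: Sat ✓, 2083: Sun, 2084: Tue, 2085: Wed, 2086: Thu, 2087: Fri
Saturdays: 2076, 2082.

2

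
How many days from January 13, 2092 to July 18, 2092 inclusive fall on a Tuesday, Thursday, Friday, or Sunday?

January 13, 2092 is a Sunday.
That's 188 days from start to end, counting both.
188 = 7 × 26 + 6, so there are 26 full weeks plus 6 extra days.
Each full week contributes 4 days from the set (Tue, Thu, Fri, Sun): 26 × 4 = 104.
The 6 extra days are Sunday, Monday, Tuesday, Wednesday, Thursday, Friday — 4 of them qualify.
Total: 104 + 4 = 108.

108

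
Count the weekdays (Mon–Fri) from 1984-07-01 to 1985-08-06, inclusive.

287

1984-07-01 is a Sunday.
From 1984-07-01 to 1985-08-06 is 402 days inclusive.
402 = 7 × 57 + 3, so there are 57 full weeks plus 3 extra days.
Each full week contributes 5 weekdays (Mon–Fri): 57 × 5 = 285.
The 3 extra days are Sun, Mon, Tue — 2 of them qualify.
Total: 285 + 2 = 287.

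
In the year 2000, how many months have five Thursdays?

A month has five Thursdays exactly when Thursday falls within its first (length − 28) days.
Jan: 31 days, starts Sat → 5 of Sat, Sun, Mon
Feb: 29 days, starts Tue → 5 of Tue
Mar: 31 days, starts Wed → 5 of Wed, Thu, Fri ✓
Apr: 30 days, starts Sat → 5 of Sat, Sun
May: 31 days, starts Mon → 5 of Mon, Tue, Wed
Jun: 30 days, starts Thu → 5 of Thu, Fri ✓
Jul: 31 days, starts Sat → 5 of Sat, Sun, Mon
Aug: 31 days, starts Tue → 5 of Tue, Wed, Thu ✓
Sep: 30 days, starts Fri → 5 of Fri, Sat
Oct: 31 days, starts Sun → 5 of Sun, Mon, Tue
Nov: 30 days, starts Wed → 5 of Wed, Thu ✓
Dec: 31 days, starts Fri → 5 of Fri, Sat, Sun
Months with five Thursdays: Mar, Jun, Aug, Nov.

4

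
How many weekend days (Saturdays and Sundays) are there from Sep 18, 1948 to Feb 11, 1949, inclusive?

42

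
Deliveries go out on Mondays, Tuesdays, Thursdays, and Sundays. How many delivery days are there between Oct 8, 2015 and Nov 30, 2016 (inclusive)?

Oct 8, 2015 is a Thursday.
The range spans 420 days (inclusive of both endpoints).
420 = 7 × 60, so the span is exactly 60 full weeks.
Each full week contributes 4 days from the set (Mon, Tue, Thu, Sun): 60 × 4 = 240.

240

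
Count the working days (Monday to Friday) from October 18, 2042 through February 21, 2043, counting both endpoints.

90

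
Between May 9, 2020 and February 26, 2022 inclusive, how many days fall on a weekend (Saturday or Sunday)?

189

May 9, 2020 is a Saturday.
That's 659 days from start to end, counting both.
659 = 7 × 94 + 1, so there are 94 full weeks plus 1 extra day.
Each full week contributes 2 weekend days (Sat, Sun): 94 × 2 = 188.
The 1 extra day is Saturday — 1 of them qualifies.
Total: 188 + 1 = 189.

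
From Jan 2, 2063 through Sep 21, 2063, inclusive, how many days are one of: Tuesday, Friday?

76

Jan 2, 2063 is a Tuesday.
The range spans 263 days (inclusive of both endpoints).
263 = 7 × 37 + 4, so there are 37 full weeks plus 4 extra days.
Each full week contributes 2 days from the set (Tue, Fri): 37 × 2 = 74.
The 4 extra days are Tue, Wed, Thu, Fri — 2 of them qualify.
Total: 74 + 2 = 76.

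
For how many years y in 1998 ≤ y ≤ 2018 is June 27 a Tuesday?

3

Day of week of June 27 in each year:
1998: Sat, 1999: Sun, 2000: Tue ✓, 2001: Wed, 2002: Thu, 2003: Fri, 2004: Sun, 2005: Mon, 2006: Tue ✓, 2007: Wed, 2008: Fri, 2009: Sat, 2010: Sun, 2011: Mon, 2012: Wed, 2013: Thu, 2014: Fri, 2015: Sat, 2016: Mon, 2017: Tue ✓, 2018: Wed
Tuesdays: 2000, 2006, 2017.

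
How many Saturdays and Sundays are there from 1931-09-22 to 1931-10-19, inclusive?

8

1931-09-22 is a Tuesday.
That's 28 days from start to end, counting both.
28 = 7 × 4, so the span is exactly 4 full weeks.
Each full week contributes 2 weekend days (Sat, Sun): 4 × 2 = 8.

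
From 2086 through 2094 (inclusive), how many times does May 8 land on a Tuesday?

1

Day of week of May 8 in each year:
2086: Wed, 2087: Thu, 2088: Sat, 2089: Sun, 2090: Mon, 2091: Tue ✓, 2092: Thu, 2093: Fri, 2094: Sat
Tuesdays: 2091.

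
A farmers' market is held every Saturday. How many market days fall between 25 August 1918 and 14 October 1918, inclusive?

25 August 1918 is a Sunday.
The range spans 51 days (inclusive of both endpoints).
51 = 7 × 7 + 2, so there are 7 full weeks plus 2 extra days.
Each full week contributes one Saturday: 7 so far.
The 2 extra days are Sun, Mon — none qualify.
Total: 7 + 0 = 7.

7 Saturdays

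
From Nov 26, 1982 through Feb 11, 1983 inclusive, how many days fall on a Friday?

12 Fridays

Nov 26, 1982 is a Friday.
The range spans 78 days (inclusive of both endpoints).
78 = 7 × 11 + 1, so there are 11 full weeks plus 1 extra day.
Each full week contributes one Friday: 11 so far.
The 1 extra day is Fri — 1 of them qualifies.
Total: 11 + 1 = 12.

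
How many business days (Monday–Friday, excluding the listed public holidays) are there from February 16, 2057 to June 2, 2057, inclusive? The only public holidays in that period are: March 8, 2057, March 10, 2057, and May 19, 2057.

75

February 16, 2057 is a Friday.
From February 16, 2057 to June 2, 2057 is 107 days inclusive.
107 = 7 × 15 + 2, so there are 15 full weeks plus 2 extra days.
Each full week contributes 5 weekdays (Mon–Fri): 15 × 5 = 75.
The 2 extra days are Fri, Sat — 1 of them qualifies.
Total: 75 + 1 = 76.
Holidays: March 8, 2057 (Thu); March 10, 2057 (Sat); May 19, 2057 (Sat).
1 of the 3 holidays fall on weekdays; the rest are weekends and were already excluded.
Business days: 76 − 1 = 75.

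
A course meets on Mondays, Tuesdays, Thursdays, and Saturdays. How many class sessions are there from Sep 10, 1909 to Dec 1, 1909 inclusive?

47

Sep 10, 1909 is a Friday.
That's 83 days from start to end, counting both.
83 = 7 × 11 + 6, so there are 11 full weeks plus 6 extra days.
Each full week contributes 4 days from the set (Mon, Tue, Thu, Sat): 11 × 4 = 44.
The 6 extra days are Friday, Saturday, Sunday, Monday, Tuesday, Wednesday — 3 of them qualify.
Total: 44 + 3 = 47.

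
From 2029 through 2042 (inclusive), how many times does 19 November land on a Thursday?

1

Day of week of November 19 in each year:
2029: Mon, 2030: Tue, 2031: Wed, 2032: Fri, 2033: Sat, 2034: Sun, 2035: Mon, 2036: Wed, 2037: Thu ✓, 2038: Fri, 2039: Sat, 2040: Mon, 2041: Tue, 2042: Wed
Thursdays: 2037.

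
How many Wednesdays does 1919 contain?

53

January 1, 1919 is a Wednesday.
That's 365 days from start to end, counting both.
365 = 7 × 52 + 1, so there are 52 full weeks plus 1 extra day.
Each full week contributes one Wednesday: 52 so far.
The 1 extra day is Wed — 1 of them qualifies.
Total: 52 + 1 = 53.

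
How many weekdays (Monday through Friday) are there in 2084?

260

January 1, 2084 is a Saturday.
The range spans 366 days (inclusive of both endpoints).
366 = 7 × 52 + 2, so there are 52 full weeks plus 2 extra days.
Each full week contributes 5 weekdays (Mon–Fri): 52 × 5 = 260.
The 2 extra days are Saturday, Sunday — none qualify.
Total: 260 + 0 = 260.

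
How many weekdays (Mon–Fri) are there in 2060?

1 January 2060 is a Thursday.
The range spans 366 days (inclusive of both endpoints).
366 = 7 × 52 + 2, so there are 52 full weeks plus 2 extra days.
Each full week contributes 5 weekdays (Mon–Fri): 52 × 5 = 260.
The 2 extra days are Thu, Fri — 2 of them qualify.
Total: 260 + 2 = 262.

262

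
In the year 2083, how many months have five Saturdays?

A month has five Saturdays exactly when Saturday falls within its first (length − 28) days.
Jan: 31 days, starts Fri → 5 of Fri, Sat, Sun ✓
Feb: 28 days, starts Mon → 5 of (none)
Mar: 31 days, starts Mon → 5 of Mon, Tue, Wed
Apr: 30 days, starts Thu → 5 of Thu, Fri
May: 31 days, starts Sat → 5 of Sat, Sun, Mon ✓
Jun: 30 days, starts Tue → 5 of Tue, Wed
Jul: 31 days, starts Thu → 5 of Thu, Fri, Sat ✓
Aug: 31 days, starts Sun → 5 of Sun, Mon, Tue
Sep: 30 days, starts Wed → 5 of Wed, Thu
Oct: 31 days, starts Fri → 5 of Fri, Sat, Sun ✓
Nov: 30 days, starts Mon → 5 of Mon, Tue
Dec: 31 days, starts Wed → 5 of Wed, Thu, Fri
Months with five Saturdays: Jan, May, Jul, Oct.

4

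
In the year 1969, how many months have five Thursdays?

4

A month has five Thursdays exactly when Thursday falls within its first (length − 28) days.
Jan: 31 days, starts Wed → 5 of Wed, Thu, Fri ✓
Feb: 28 days, starts Sat → 5 of (none)
Mar: 31 days, starts Sat → 5 of Sat, Sun, Mon
Apr: 30 days, starts Tue → 5 of Tue, Wed
May: 31 days, starts Thu → 5 of Thu, Fri, Sat ✓
Jun: 30 days, starts Sun → 5 of Sun, Mon
Jul: 31 days, starts Tue → 5 of Tue, Wed, Thu ✓
Aug: 31 days, starts Fri → 5 of Fri, Sat, Sun
Sep: 30 days, starts Mon → 5 of Mon, Tue
Oct: 31 days, starts Wed → 5 of Wed, Thu, Fri ✓
Nov: 30 days, starts Sat → 5 of Sat, Sun
Dec: 31 days, starts Mon → 5 of Mon, Tue, Wed
Months with five Thursdays: Jan, May, Jul, Oct.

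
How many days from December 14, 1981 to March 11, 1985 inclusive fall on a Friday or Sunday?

338

December 14, 1981 is a Monday.
From December 14, 1981 to March 11, 1985 is 1184 days inclusive.
1184 = 7 × 169 + 1, so there are 169 full weeks plus 1 extra day.
Each full week contributes 2 days from the set (Fri, Sun): 169 × 2 = 338.
The 1 extra day is Mon — none qualify.
Total: 338 + 0 = 338.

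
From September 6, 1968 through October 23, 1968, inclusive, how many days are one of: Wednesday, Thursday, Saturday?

20

September 6, 1968 is a Friday.
From September 6, 1968 to October 23, 1968 is 48 days inclusive.
48 = 7 × 6 + 6, so there are 6 full weeks plus 6 extra days.
Each full week contributes 3 days from the set (Wed, Thu, Sat): 6 × 3 = 18.
The 6 extra days are Fri, Sat, Sun, Mon, Tue, Wed — 2 of them qualify.
Total: 18 + 2 = 20.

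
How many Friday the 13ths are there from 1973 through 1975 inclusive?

Friday-the-13ths by year:
1973: Apr, Jul
1974: Sep, Dec
1975: Jun

5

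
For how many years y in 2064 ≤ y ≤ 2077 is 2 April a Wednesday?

Day of week of April 2 in each year:
2064: Wed ✓, 2065: Thu, 2066: Fri, 2067: Sat, 2068: Mon, 2069: Tue, 2070: Wed ✓, 2071: Thu, 2072: Sat, 2073: Sun, 2074: Mon, 2075: Tue, 2076: Thu, 2077: Fri
Wednesdays: 2064, 2070.

2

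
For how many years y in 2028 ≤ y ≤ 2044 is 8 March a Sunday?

Day of week of March 8 in each year:
2028: Wed, 2029: Thu, 2030: Fri, 2031: Sat, 2032: Mon, 2033: Tue, 2034: Wed, 2035: Thu, 2036: Sat, 2037: Sun ✓, 2038: Mon, 2039: Tue, 2040: Thu, 2041: Fri, 2042: Sat, 2043: Sun ✓, 2044: Tue
Sundays: 2037, 2043.

2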